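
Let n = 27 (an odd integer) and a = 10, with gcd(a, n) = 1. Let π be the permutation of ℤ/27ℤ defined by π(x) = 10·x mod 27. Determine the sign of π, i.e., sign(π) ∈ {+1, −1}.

Orbit of 1 under x↦10x: [1, 10, 19]… (length divides ord_27(10)).
Cycle lengths of π_10 on ℤ/27ℤ: [3, 3, 3, 3, 3, 3, 1, 1, 1, 1, 1, 1, 1, 1, 1]; 15 cycles in total.
With 15 cycles on 27 points, sign = (−1)^{27−15} = +1.
Check: (10/27) = +1 by Zolotarev.

+1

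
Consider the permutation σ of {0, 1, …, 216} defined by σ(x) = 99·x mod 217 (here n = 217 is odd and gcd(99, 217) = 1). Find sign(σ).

Orbit of 1 under x↦99x: [1, 99, 36, 92, 211, 57]… (length divides ord_217(99)).
Cycle lengths of π_99 on ℤ/217ℤ: [6, 6, 6, 6, 6, 6, 6, 6, 6, 6, 6, 6, 6, 6, 6, 6, 6, 6, 6, 6, 6, 6, 6, 6, 6, 6, 6, 6, 6, 6, 6, 6, 6, 6, 6, 1, 1, 1, 1, 1, 1, 1]; 42 cycles in total.
n − c = 217 − 42 = 175; sign = (−1)^175 = -1.
The Jacobi symbol (99|217) = -1 (Zolotarev) agrees.

-1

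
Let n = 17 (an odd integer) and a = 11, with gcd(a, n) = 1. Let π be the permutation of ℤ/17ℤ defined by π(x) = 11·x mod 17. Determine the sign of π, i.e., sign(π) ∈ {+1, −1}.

Trace 12: π^k(12) = [12, 13, 7, 9, 14, 1, 11] for k=0..6.
The orbit structure of x ↦ 11x mod 17: 2 orbits of sizes [16, 1].
With 2 cycles on 17 points, sign = (−1)^{17−2} = -1.
Check: (11/17) = -1 by Zolotarev.

-1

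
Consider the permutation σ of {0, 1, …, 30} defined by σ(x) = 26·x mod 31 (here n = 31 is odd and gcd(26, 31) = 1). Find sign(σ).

Orbit of 5 under x↦26x: [5, 6, 1, 26, 25, 30]… (length divides ord_31(26)).
The orbit structure of x ↦ 26x mod 31: 6 orbits of sizes [6, 6, 6, 6, 6, 1].
Σ(ℓ_i−1) = 31−6 = 25; sign = (−1)^25 = -1.
(26|31)_J = -1 (Zolotarev's lemma cross-check).

-1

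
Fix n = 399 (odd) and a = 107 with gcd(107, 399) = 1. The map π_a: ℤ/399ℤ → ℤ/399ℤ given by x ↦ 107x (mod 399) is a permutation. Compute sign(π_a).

+1

Start at x=113: 113 → 121 → 179 → 1 → 107 → 277 → 113 (one orbit).
π_107 has 69 disjoint cycles with lengths [6, 6, 6, 6, 6, 6, 6, 6, 6, 6, 6, 6, 6, 6, 6, 6, 6, 6, 6, 6, 6, 6, 6, 6, 6, 6, 6, 6, 6, 6, 6, 6, 6, 6, 6, 6, 6, 6, 6, 6, 6, 6, 6, 6, 6, 6, 6, 6, 6, 6, 6, 6, 6, 6, 6, 6, 6, 6, 6, 6, 6, 6, 6, 6, 6, 3, 3, 2, 1] on {0,…,398}.
n − c = 399 − 69 = 330; sign = (−1)^330 = +1.
Via Zolotarev, sign(π_{107}) = (107|399) = +1.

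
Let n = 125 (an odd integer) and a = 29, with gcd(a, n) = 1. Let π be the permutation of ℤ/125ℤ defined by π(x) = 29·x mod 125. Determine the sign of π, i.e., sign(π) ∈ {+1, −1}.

Orbit of 121 under x↦29x: [121, 9, 11, 69, 1, 29, 91]… (length divides ord_125(29)).
The orbit structure of x ↦ 29x mod 125: 7 orbits of sizes [50, 50, 10, 10, 2, 2, 1].
Σ(ℓ_i−1) = 125−7 = 118; sign = (−1)^118 = +1.

+1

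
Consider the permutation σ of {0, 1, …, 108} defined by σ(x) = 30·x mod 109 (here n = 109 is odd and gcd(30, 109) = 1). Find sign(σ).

-1

Trace 55: π^k(55) = [55, 15, 14, 93, 65, 97, 76] for k=0..6.
Cycle type of π: 108 + 1; total 2 cycles.
With 2 cycles on 109 points, sign = (−1)^{109−2} = -1.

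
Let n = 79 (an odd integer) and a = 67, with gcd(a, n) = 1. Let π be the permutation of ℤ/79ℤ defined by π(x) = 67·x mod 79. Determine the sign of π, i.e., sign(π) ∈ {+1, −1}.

+1

Trace 10: π^k(10) = [10, 38, 18, 21, 64, 22, 52] for k=0..6.
Cycle type of π: 13×6 + 1; total 7 cycles.
7 cycles on 79: each ℓ→(−1)^(ℓ−1), product (−1)^72 = +1.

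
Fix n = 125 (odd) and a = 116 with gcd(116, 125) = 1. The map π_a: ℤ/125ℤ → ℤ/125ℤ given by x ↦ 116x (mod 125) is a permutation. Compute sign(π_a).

+1

Start at x=31: 31 → 96 → 11 → 26 → 16 → 106 → 46 → … (one orbit).
Decompose π into cycles: lengths [25, 25, 25, 25, 5, 5, 5, 5, 1, 1, 1, 1, 1] (13 cycles, including the fixed point 0).
sign(π) = (−1)^{n − #cycles} = (−1)^{125−13} = (−1)^112 = +1.
The Jacobi symbol (116|125) = +1 (Zolotarev) agrees.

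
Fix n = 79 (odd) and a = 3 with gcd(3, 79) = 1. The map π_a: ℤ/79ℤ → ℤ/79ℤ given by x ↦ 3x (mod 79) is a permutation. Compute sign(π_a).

Trace 77: π^k(77) = [77, 73, 61, 25, 75, 67, 43] for k=0..6.
Decompose π into cycles: lengths [78, 1] (2 cycles, including the fixed point 0).
Σ(ℓ_i−1) = 79−2 = 77; sign = (−1)^77 = -1.
Check: (3/79) = -1 by Zolotarev.

-1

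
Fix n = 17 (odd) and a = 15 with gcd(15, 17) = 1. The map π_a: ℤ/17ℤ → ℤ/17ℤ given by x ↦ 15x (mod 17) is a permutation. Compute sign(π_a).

+1

Trace 16: π^k(16) = [16, 2, 13, 8, 1, 15, 4] for k=0..6.
3 cycles of lengths [8, 8, 1].
Σ(ℓ_i−1) = 17−3 = 14; sign = (−1)^14 = +1.
The Jacobi symbol (15|17) = +1 (Zolotarev) agrees.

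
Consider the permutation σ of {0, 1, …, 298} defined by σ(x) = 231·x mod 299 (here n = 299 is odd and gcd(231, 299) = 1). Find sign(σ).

Orbit of 277 under x↦231x: [277, 1, 231, 139, 116, 185]… (length divides ord_299(231)).
The orbit structure of x ↦ 231x mod 299: 69 orbits of sizes [6, 6, 6, 6, 6, 6, 6, 6, 6, 6, 6, 6, 6, 6, 6, 6, 6, 6, 6, 6, 6, 6, 6, 6, 6, 6, 6, 6, 6, 6, 6, 6, 6, 6, 6, 6, 6, 6, 6, 6, 6, 6, 6, 6, 6, 6, 1, 1, 1, 1, 1, 1, 1, 1, 1, 1, 1, 1, 1, 1, 1, 1, 1, 1, 1, 1, 1, 1, 1].
With 69 cycles on 299 points, sign = (−1)^{299−69} = +1.
Via Zolotarev, sign(π_{231}) = (231|299) = +1.

+1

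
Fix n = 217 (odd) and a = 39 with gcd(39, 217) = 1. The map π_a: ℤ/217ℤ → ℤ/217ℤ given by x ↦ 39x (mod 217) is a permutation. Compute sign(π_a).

Orbit of 32 under x↦39x: [32, 163, 64, 109, 128, 1, 39]… (length divides ord_217(39)).
The orbit structure of x ↦ 39x mod 217: 21 orbits of sizes [15, 15, 15, 15, 15, 15, 15, 15, 15, 15, 15, 15, 5, 5, 5, 5, 5, 5, 3, 3, 1].
21 cycles on 217: each ℓ→(−1)^(ℓ−1), product (−1)^196 = +1.

+1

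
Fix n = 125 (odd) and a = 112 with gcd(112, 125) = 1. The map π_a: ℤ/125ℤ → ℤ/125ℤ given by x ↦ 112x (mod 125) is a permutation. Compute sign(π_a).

-1

Orbit of 69 under x↦112x: [69, 103, 36, 32, 84, 33, 71]… (length divides ord_125(112)).
Cycle type of π: 100 + 20 + 4 + 1; total 4 cycles.
sign(π) = (−1)^{n − #cycles} = (−1)^{125−4} = (−1)^121 = -1.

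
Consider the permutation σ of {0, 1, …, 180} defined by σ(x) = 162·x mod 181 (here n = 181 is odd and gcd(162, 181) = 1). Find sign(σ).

Orbit of 180 under x↦162x: [180, 19, 1, 162]… (length divides ord_181(162)).
Cycle type of π: 4×45 + 1; total 46 cycles.
n − c = 181 − 46 = 135; sign = (−1)^135 = -1.
Via Zolotarev, sign(π_{162}) = (162|181) = -1.

-1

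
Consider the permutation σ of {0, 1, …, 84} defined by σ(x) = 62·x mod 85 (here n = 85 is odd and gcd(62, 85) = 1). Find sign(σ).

Trace 19: π^k(19) = [19, 73, 21, 27, 59, 3, 16] for k=0..6.
Cycle type of π: 16×5 + 4 + 1; total 7 cycles.
n − c = 85 − 7 = 78; sign = (−1)^78 = +1.
Zolotarev: (62|85) = +1, matching the cycle-count sign.

+1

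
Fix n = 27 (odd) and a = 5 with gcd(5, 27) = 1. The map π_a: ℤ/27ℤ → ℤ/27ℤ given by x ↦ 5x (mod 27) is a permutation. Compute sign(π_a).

Orbit of 5 under x↦5x: [5, 25, 17, 4, 20, 19, 14]… (length divides ord_27(5)).
4 cycles of lengths [18, 6, 2, 1].
sign(π) = (−1)^{n − #cycles} = (−1)^{27−4} = (−1)^23 = -1.

-1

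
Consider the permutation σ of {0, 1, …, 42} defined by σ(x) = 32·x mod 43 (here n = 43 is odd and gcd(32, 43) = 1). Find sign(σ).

-1

Start at x=41: 41 → 22 → 16 → 39 → 1 → 32 → 35 → … (one orbit).
Cycle lengths of π_32 on ℤ/43ℤ: [14, 14, 14, 1]; 4 cycles in total.
sign(π) = (−1)^{n − #cycles} = (−1)^{43−4} = (−1)^39 = -1.
Via Zolotarev, sign(π_{32}) = (32|43) = -1.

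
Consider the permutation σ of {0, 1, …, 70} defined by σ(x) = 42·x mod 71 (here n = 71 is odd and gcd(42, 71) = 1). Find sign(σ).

Orbit of 47 under x↦42x: [47, 57, 51, 12, 7, 10, 65]… (length divides ord_71(42)).
The orbit structure of x ↦ 42x mod 71: 2 orbits of sizes [70, 1].
sign(π) = (−1)^{n − #cycles} = (−1)^{71−2} = (−1)^69 = -1.

-1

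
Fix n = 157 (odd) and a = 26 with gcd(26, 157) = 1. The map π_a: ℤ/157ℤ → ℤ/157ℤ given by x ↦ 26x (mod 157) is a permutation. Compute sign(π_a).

Orbit of 130 under x↦26x: [130, 83, 117, 59, 121, 6, 156]… (length divides ord_157(26)).
Cycle lengths of π_26 on ℤ/157ℤ: [156, 1]; 2 cycles in total.
Σ(ℓ_i−1) = 157−2 = 155; sign = (−1)^155 = -1.

-1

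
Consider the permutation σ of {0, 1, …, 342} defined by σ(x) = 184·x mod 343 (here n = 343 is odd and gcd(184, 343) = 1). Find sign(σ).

Start at x=211: 211 → 65 → 298 → 295 → 86 → 46 → 232 → … (one orbit).
Cycle type of π: 147×2 + 21×2 + 3×2 + 1; total 7 cycles.
343 − 7 = 336 transpositions; sign(π) = (−1)^336 = +1.

+1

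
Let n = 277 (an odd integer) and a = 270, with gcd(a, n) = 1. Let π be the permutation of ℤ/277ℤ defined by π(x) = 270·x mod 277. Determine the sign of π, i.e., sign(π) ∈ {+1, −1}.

+1

Trace 213: π^k(213) = [213, 171, 188, 69, 71, 57, 155] for k=0..6.
Cycle type of π: 69×4 + 1; total 5 cycles.
Σ(ℓ_i−1) = 277−5 = 272; sign = (−1)^272 = +1.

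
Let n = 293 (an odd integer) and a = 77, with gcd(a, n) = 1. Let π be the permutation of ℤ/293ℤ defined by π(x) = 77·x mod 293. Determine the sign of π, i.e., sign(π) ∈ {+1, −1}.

+1

Start at x=205: 205 → 256 → 81 → 84 → 22 → 229 → 53 → … (one orbit).
Cycle lengths of π_77 on ℤ/293ℤ: [73, 73, 73, 73, 1]; 5 cycles in total.
sign(π) = (−1)^{n − #cycles} = (−1)^{293−5} = (−1)^288 = +1.
Check: (77/293) = +1 by Zolotarev.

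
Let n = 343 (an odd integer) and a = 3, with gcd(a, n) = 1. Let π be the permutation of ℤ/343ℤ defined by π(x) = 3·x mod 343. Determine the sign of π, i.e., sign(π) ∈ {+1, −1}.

-1

Trace 205: π^k(205) = [205, 272, 130, 47, 141, 80, 240] for k=0..6.
4 cycles of lengths [294, 42, 6, 1].
n − c = 343 − 4 = 339; sign = (−1)^339 = -1.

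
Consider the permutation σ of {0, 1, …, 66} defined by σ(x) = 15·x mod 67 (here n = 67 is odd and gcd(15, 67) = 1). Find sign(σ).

+1

Orbit of 24 under x↦15x: [24, 25, 40, 64, 22, 62, 59]… (length divides ord_67(15)).
Decompose π into cycles: lengths [11, 11, 11, 11, 11, 11, 1] (7 cycles, including the fixed point 0).
7 cycles on 67: each ℓ→(−1)^(ℓ−1), product (−1)^60 = +1.
Check: (15/67) = +1 by Zolotarev.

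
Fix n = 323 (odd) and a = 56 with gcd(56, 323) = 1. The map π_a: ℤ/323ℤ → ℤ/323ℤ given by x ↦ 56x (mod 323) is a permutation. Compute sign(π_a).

Start at x=1: 1 → 56 → 229 → 227 → 115 → 303 → 172 → … (one orbit).
Decompose π into cycles: lengths [16, 16, 16, 16, 16, 16, 16, 16, 16, 16, 16, 16, 16, 16, 16, 16, 16, 16, 16, 2, 2, 2, 2, 2, 2, 2, 2, 2, 1] (29 cycles, including the fixed point 0).
29 cycles on 323: each ℓ→(−1)^(ℓ−1), product (−1)^294 = +1.

+1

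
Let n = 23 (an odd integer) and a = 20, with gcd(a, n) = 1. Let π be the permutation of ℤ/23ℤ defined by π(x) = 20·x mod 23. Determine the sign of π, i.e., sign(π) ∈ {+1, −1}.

-1

Orbit of 3 under x↦20x: [3, 14, 4, 11, 13, 7, 2]… (length divides ord_23(20)).
The orbit structure of x ↦ 20x mod 23: 2 orbits of sizes [22, 1].
sign(π) = (−1)^{n − #cycles} = (−1)^{23−2} = (−1)^21 = -1.
Via Zolotarev, sign(π_{20}) = (20|23) = -1.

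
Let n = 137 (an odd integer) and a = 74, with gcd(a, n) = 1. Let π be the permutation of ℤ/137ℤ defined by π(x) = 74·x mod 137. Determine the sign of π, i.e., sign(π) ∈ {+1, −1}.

+1

Orbit of 56 under x↦74x: [56, 34, 50, 1, 74, 133, 115]… (length divides ord_137(74)).
Decompose π into cycles: lengths [17, 17, 17, 17, 17, 17, 17, 17, 1] (9 cycles, including the fixed point 0).
With 9 cycles on 137 points, sign = (−1)^{137−9} = +1.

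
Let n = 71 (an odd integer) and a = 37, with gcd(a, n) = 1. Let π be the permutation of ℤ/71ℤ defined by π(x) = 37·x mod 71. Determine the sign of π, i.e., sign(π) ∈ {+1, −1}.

+1

Start at x=30: 30 → 45 → 32 → 48 → 1 → 37 → 20 → 30 (one orbit).
11 cycles of lengths [7, 7, 7, 7, 7, 7, 7, 7, 7, 7, 1].
Σ(ℓ_i−1) = 71−11 = 60; sign = (−1)^60 = +1.
(37|71)_J = +1 (Zolotarev's lemma cross-check).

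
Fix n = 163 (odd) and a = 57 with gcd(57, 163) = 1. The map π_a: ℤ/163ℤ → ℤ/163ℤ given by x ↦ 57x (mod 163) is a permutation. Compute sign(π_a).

Trace 100: π^k(100) = [100, 158, 41, 55, 38, 47, 71] for k=0..6.
Decompose π into cycles: lengths [81, 81, 1] (3 cycles, including the fixed point 0).
163 − 3 = 160 transpositions; sign(π) = (−1)^160 = +1.
Zolotarev: (57|163) = +1, matching the cycle-count sign.

+1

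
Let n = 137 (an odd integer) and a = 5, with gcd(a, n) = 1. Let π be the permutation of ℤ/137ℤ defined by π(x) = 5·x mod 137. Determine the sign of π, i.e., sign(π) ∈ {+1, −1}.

Orbit of 62 under x↦5x: [62, 36, 43, 78, 116, 32, 23]… (length divides ord_137(5)).
π_5 has 2 disjoint cycles with lengths [136, 1] on {0,…,136}.
With 2 cycles on 137 points, sign = (−1)^{137−2} = -1.
(5|137)_J = -1 (Zolotarev's lemma cross-check).

-1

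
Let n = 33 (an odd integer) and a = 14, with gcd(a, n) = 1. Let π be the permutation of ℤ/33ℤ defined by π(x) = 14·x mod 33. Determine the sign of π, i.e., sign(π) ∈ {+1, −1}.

Orbit of 4 under x↦14x: [4, 23, 25, 20, 16, 26, 1]… (length divides ord_33(14)).
Decompose π into cycles: lengths [10, 10, 5, 5, 2, 1] (6 cycles, including the fixed point 0).
With 6 cycles on 33 points, sign = (−1)^{33−6} = -1.
Via Zolotarev, sign(π_{14}) = (14|33) = -1.

-1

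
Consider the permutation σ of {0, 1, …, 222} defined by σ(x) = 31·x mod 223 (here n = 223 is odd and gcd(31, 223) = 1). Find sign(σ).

+1

Trace 138: π^k(138) = [138, 41, 156, 153, 60, 76, 126] for k=0..6.
Cycle type of π: 111×2 + 1; total 3 cycles.
n − c = 223 − 3 = 220; sign = (−1)^220 = +1.
(31|223)_J = +1 (Zolotarev's lemma cross-check).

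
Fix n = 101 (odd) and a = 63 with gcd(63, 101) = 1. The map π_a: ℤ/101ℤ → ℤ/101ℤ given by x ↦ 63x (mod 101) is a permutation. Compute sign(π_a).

-1

Trace 45: π^k(45) = [45, 7, 37, 8, 100, 38, 71] for k=0..6.
2 cycles of lengths [100, 1].
2 cycles on 101: each ℓ→(−1)^(ℓ−1), product (−1)^99 = -1.
(63|101)_J = -1 (Zolotarev's lemma cross-check).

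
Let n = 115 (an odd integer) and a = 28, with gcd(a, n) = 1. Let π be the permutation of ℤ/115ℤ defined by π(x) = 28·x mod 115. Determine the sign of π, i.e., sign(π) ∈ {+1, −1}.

+1

Orbit of 57 under x↦28x: [57, 101, 68, 64, 67, 36, 88]… (length divides ord_115(28)).
The orbit structure of x ↦ 28x mod 115: 5 orbits of sizes [44, 44, 22, 4, 1].
115 − 5 = 110 transpositions; sign(π) = (−1)^110 = +1.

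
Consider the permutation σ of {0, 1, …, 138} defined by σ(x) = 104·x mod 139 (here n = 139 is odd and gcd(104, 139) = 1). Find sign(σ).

-1

Trace 9: π^k(9) = [9, 102, 44, 128, 107, 8, 137] for k=0..6.
The orbit structure of x ↦ 104x mod 139: 2 orbits of sizes [138, 1].
139 − 2 = 137 transpositions; sign(π) = (−1)^137 = -1.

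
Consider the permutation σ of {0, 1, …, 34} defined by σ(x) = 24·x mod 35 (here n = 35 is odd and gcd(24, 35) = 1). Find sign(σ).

Orbit of 34 under x↦24x: [34, 11, 19, 1, 24, 16]… (length divides ord_35(24)).
8 cycles of lengths [6, 6, 6, 6, 6, 2, 2, 1].
35 − 8 = 27 transpositions; sign(π) = (−1)^27 = -1.

-1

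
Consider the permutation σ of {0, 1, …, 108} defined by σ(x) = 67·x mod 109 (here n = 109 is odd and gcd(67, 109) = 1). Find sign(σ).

-1

Orbit of 74 under x↦67x: [74, 53, 63, 79, 61, 54, 21]… (length divides ord_109(67)).
The orbit structure of x ↦ 67x mod 109: 2 orbits of sizes [108, 1].
109 − 2 = 107 transpositions; sign(π) = (−1)^107 = -1.
Zolotarev: (67|109) = -1, matching the cycle-count sign.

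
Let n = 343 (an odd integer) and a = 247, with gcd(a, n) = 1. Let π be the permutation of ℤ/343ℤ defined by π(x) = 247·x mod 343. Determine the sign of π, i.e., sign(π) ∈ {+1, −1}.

+1

Trace 141: π^k(141) = [141, 184, 172, 295, 149, 102, 155] for k=0..6.
Cycle lengths of π_247 on ℤ/343ℤ: [147, 147, 21, 21, 3, 3, 1]; 7 cycles in total.
n − c = 343 − 7 = 336; sign = (−1)^336 = +1.
Via Zolotarev, sign(π_{247}) = (247|343) = +1.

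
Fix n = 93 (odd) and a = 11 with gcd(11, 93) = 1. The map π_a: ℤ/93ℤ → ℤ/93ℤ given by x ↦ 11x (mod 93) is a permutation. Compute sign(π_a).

+1

Trace 49: π^k(49) = [49, 74, 70, 26, 7, 77, 10] for k=0..6.
The orbit structure of x ↦ 11x mod 93: 5 orbits of sizes [30, 30, 30, 2, 1].
n − c = 93 − 5 = 88; sign = (−1)^88 = +1.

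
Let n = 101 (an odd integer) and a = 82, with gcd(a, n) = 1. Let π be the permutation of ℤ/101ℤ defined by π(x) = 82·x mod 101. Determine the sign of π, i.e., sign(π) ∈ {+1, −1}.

Trace 33: π^k(33) = [33, 80, 96, 95, 13, 56, 47] for k=0..6.
Cycle lengths of π_82 on ℤ/101ℤ: [50, 50, 1]; 3 cycles in total.
sign(π) = (−1)^{n − #cycles} = (−1)^{101−3} = (−1)^98 = +1.
(82|101)_J = +1 (Zolotarev's lemma cross-check).

+1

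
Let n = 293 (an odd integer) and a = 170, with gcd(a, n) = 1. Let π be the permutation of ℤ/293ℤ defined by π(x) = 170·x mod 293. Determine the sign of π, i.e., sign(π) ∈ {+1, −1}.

Trace 276: π^k(276) = [276, 40, 61, 115, 212, 1, 170] for k=0..6.
3 cycles of lengths [146, 146, 1].
3 cycles on 293: each ℓ→(−1)^(ℓ−1), product (−1)^290 = +1.
Zolotarev: (170|293) = +1, matching the cycle-count sign.

+1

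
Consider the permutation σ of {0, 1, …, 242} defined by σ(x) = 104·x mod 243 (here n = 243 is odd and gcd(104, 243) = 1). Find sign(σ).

-1

Start at x=185: 185 → 43 → 98 → 229 → 2 → 208 → 5 → … (one orbit).
6 cycles of lengths [162, 54, 18, 6, 2, 1].
6 cycles on 243: each ℓ→(−1)^(ℓ−1), product (−1)^237 = -1.
The Jacobi symbol (104|243) = -1 (Zolotarev) agrees.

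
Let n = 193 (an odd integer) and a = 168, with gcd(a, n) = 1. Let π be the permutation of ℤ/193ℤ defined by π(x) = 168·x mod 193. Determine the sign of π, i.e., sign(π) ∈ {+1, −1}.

Trace 137: π^k(137) = [137, 49, 126, 131, 6, 43, 83] for k=0..6.
Decompose π into cycles: lengths [96, 96, 1] (3 cycles, including the fixed point 0).
Σ(ℓ_i−1) = 193−3 = 190; sign = (−1)^190 = +1.
Check: (168/193) = +1 by Zolotarev.

+1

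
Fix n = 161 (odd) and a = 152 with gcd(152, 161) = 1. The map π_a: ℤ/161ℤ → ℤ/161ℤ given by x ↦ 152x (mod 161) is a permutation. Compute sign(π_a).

+1

Trace 29: π^k(29) = [29, 61, 95, 111, 128, 136, 64] for k=0..6.
Cycle type of π: 66×2 + 22 + 6 + 1; total 5 cycles.
With 5 cycles on 161 points, sign = (−1)^{161−5} = +1.
Zolotarev: (152|161) = +1, matching the cycle-count sign.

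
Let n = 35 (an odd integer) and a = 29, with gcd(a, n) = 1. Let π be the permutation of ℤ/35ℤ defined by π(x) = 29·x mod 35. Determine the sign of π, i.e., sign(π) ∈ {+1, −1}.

+1

Start at x=1: 1 → 29 → 1 (one orbit).
π_29 has 21 disjoint cycles with lengths [2, 2, 2, 2, 2, 2, 2, 2, 2, 2, 2, 2, 2, 2, 1, 1, 1, 1, 1, 1, 1] on {0,…,34}.
35 − 21 = 14 transpositions; sign(π) = (−1)^14 = +1.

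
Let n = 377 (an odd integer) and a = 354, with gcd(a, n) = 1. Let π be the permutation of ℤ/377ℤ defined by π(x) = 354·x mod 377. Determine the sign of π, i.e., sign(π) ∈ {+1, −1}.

+1

Trace 107: π^k(107) = [107, 178, 53, 289, 139, 196, 16] for k=0..6.
Cycle lengths of π_354 on ℤ/377ℤ: [42, 42, 42, 42, 42, 42, 42, 42, 14, 14, 3, 3, 3, 3, 1]; 15 cycles in total.
n − c = 377 − 15 = 362; sign = (−1)^362 = +1.
The Jacobi symbol (354|377) = +1 (Zolotarev) agrees.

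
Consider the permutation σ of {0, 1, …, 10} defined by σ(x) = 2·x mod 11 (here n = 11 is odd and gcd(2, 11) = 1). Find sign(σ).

Start at x=6: 6 → 1 → 2 → 4 → 8 → 5 → 10 → … (one orbit).
Cycle type of π: 10 + 1; total 2 cycles.
n − c = 11 − 2 = 9; sign = (−1)^9 = -1.
The Jacobi symbol (2|11) = -1 (Zolotarev) agrees.

-1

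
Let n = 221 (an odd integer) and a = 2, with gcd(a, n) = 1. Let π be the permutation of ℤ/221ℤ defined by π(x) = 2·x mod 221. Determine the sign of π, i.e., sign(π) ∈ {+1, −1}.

-1

Orbit of 166 under x↦2x: [166, 111, 1, 2, 4, 8, 16]… (length divides ord_221(2)).
π_2 has 12 disjoint cycles with lengths [24, 24, 24, 24, 24, 24, 24, 24, 12, 8, 8, 1] on {0,…,220}.
With 12 cycles on 221 points, sign = (−1)^{221−12} = -1.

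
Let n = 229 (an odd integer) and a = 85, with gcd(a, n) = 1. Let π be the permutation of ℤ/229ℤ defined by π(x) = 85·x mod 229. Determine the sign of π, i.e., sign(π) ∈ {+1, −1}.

+1

Trace 158: π^k(158) = [158, 148, 214, 99, 171, 108, 20] for k=0..6.
π_85 has 3 disjoint cycles with lengths [114, 114, 1] on {0,…,228}.
With 3 cycles on 229 points, sign = (−1)^{229−3} = +1.
(85|229)_J = +1 (Zolotarev's lemma cross-check).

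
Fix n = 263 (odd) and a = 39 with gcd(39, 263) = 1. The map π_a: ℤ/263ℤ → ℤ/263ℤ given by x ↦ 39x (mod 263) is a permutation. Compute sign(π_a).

+1

Trace 68: π^k(68) = [68, 22, 69, 61, 12, 205, 105] for k=0..6.
Cycle type of π: 131×2 + 1; total 3 cycles.
Σ(ℓ_i−1) = 263−3 = 260; sign = (−1)^260 = +1.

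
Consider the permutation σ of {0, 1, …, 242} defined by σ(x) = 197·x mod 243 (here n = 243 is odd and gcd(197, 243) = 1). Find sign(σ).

-1

Orbit of 80 under x↦197x: [80, 208, 152, 55, 143, 226, 53]… (length divides ord_243(197)).
π_197 has 14 disjoint cycles with lengths [54, 54, 54, 18, 18, 18, 6, 6, 6, 2, 2, 2, 2, 1] on {0,…,242}.
243 − 14 = 229 transpositions; sign(π) = (−1)^229 = -1.
Via Zolotarev, sign(π_{197}) = (197|243) = -1.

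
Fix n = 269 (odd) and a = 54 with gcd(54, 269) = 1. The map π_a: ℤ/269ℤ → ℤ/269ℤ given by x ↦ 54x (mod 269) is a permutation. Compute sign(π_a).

Start at x=235: 235 → 47 → 117 → 131 → 80 → 16 → 57 → … (one orbit).
The orbit structure of x ↦ 54x mod 269: 5 orbits of sizes [67, 67, 67, 67, 1].
n − c = 269 − 5 = 264; sign = (−1)^264 = +1.

+1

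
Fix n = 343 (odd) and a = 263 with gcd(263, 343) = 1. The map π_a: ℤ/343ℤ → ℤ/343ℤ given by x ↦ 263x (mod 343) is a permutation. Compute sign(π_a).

Start at x=128: 128 → 50 → 116 → 324 → 148 → 165 → 177 → … (one orbit).
Cycle type of π: 21×14 + 3×16 + 1; total 31 cycles.
n − c = 343 − 31 = 312; sign = (−1)^312 = +1.
Zolotarev: (263|343) = +1, matching the cycle-count sign.

+1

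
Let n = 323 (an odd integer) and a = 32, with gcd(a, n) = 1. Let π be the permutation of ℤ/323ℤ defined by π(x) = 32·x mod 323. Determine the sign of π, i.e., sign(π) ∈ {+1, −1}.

-1

Trace 70: π^k(70) = [70, 302, 297, 137, 185, 106, 162] for k=0..6.
8 cycles of lengths [72, 72, 72, 72, 18, 8, 8, 1].
323 − 8 = 315 transpositions; sign(π) = (−1)^315 = -1.
Zolotarev: (32|323) = -1, matching the cycle-count sign.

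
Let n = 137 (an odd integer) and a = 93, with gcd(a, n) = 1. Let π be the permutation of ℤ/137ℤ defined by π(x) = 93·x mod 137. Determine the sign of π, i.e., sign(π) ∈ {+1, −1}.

+1

Start at x=99: 99 → 28 → 1 → 93 → 18 → 30 → 50 → … (one orbit).
Decompose π into cycles: lengths [68, 68, 1] (3 cycles, including the fixed point 0).
Σ(ℓ_i−1) = 137−3 = 134; sign = (−1)^134 = +1.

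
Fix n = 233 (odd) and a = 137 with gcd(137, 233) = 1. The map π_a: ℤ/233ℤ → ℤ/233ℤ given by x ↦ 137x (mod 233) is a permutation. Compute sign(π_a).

Trace 133: π^k(133) = [133, 47, 148, 5, 219, 179, 58] for k=0..6.
Cycle lengths of π_137 on ℤ/233ℤ: [232, 1]; 2 cycles in total.
Σ(ℓ_i−1) = 233−2 = 231; sign = (−1)^231 = -1.

-1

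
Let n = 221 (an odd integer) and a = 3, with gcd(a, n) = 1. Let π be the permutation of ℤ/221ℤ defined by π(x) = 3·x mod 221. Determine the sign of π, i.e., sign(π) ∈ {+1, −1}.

Start at x=53: 53 → 159 → 35 → 105 → 94 → 61 → 183 → … (one orbit).
The orbit structure of x ↦ 3x mod 221: 10 orbits of sizes [48, 48, 48, 48, 16, 3, 3, 3, 3, 1].
Σ(ℓ_i−1) = 221−10 = 211; sign = (−1)^211 = -1.
(3|221)_J = -1 (Zolotarev's lemma cross-check).

-1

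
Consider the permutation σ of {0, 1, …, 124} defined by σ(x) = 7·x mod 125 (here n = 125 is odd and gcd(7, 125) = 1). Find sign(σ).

-1

Orbit of 76 under x↦7x: [76, 32, 99, 68, 101, 82, 74]… (length divides ord_125(7)).
Cycle type of π: 20×5 + 4×6 + 1; total 12 cycles.
With 12 cycles on 125 points, sign = (−1)^{125−12} = -1.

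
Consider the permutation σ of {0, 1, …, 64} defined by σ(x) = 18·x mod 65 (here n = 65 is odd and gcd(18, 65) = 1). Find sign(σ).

+1

Trace 18: π^k(18) = [18, 64, 47, 1] for k=0..3.
The orbit structure of x ↦ 18x mod 65: 17 orbits of sizes [4, 4, 4, 4, 4, 4, 4, 4, 4, 4, 4, 4, 4, 4, 4, 4, 1].
65 − 17 = 48 transpositions; sign(π) = (−1)^48 = +1.
Check: (18/65) = +1 by Zolotarev.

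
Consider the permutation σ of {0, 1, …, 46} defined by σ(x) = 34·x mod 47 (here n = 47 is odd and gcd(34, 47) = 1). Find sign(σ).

+1

Start at x=17: 17 → 14 → 6 → 16 → 27 → 25 → 4 → … (one orbit).
The orbit structure of x ↦ 34x mod 47: 3 orbits of sizes [23, 23, 1].
n − c = 47 − 3 = 44; sign = (−1)^44 = +1.
Check: (34/47) = +1 by Zolotarev.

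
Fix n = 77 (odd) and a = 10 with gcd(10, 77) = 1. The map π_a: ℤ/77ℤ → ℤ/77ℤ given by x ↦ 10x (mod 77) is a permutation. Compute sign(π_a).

Trace 1: π^k(1) = [1, 10, 23, 76, 67, 54] for k=0..5.
17 cycles of lengths [6, 6, 6, 6, 6, 6, 6, 6, 6, 6, 6, 2, 2, 2, 2, 2, 1].
Σ(ℓ_i−1) = 77−17 = 60; sign = (−1)^60 = +1.
(10|77)_J = +1 (Zolotarev's lemma cross-check).

+1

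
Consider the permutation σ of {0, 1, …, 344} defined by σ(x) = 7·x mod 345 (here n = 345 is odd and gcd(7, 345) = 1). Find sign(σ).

+1

Trace 259: π^k(259) = [259, 88, 271, 172, 169, 148, 1] for k=0..6.
Cycle type of π: 44×6 + 22×3 + 4×3 + 1×3; total 15 cycles.
n − c = 345 − 15 = 330; sign = (−1)^330 = +1.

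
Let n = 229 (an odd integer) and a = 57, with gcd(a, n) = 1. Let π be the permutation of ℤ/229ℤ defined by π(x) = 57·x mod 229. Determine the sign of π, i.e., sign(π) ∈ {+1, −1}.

+1

Trace 53: π^k(53) = [53, 44, 218, 60, 214, 61, 42] for k=0..6.
The orbit structure of x ↦ 57x mod 229: 13 orbits of sizes [19, 19, 19, 19, 19, 19, 19, 19, 19, 19, 19, 19, 1].
229 − 13 = 216 transpositions; sign(π) = (−1)^216 = +1.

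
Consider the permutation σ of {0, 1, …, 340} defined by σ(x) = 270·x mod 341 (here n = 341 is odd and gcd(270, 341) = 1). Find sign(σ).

Orbit of 285 under x↦270x: [285, 225, 52, 59, 244, 67, 17]… (length divides ord_341(270)).
Cycle lengths of π_270 on ℤ/341ℤ: [30, 30, 30, 30, 30, 30, 30, 30, 30, 30, 30, 10, 1]; 13 cycles in total.
n − c = 341 − 13 = 328; sign = (−1)^328 = +1.
Check: (270/341) = +1 by Zolotarev.

+1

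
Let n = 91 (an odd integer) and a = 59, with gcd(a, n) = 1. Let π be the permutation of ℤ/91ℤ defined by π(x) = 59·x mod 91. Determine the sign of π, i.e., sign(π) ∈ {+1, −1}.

+1

Start at x=34: 34 → 4 → 54 → 1 → 59 → 23 → 83 → … (one orbit).
9 cycles of lengths [12, 12, 12, 12, 12, 12, 12, 6, 1].
With 9 cycles on 91 points, sign = (−1)^{91−9} = +1.
Zolotarev: (59|91) = +1, matching the cycle-count sign.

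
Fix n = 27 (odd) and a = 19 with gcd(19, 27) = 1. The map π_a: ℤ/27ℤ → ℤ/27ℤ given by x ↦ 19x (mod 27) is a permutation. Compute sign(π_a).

+1

Trace 1: π^k(1) = [1, 19, 10] for k=0..2.
Cycle lengths of π_19 on ℤ/27ℤ: [3, 3, 3, 3, 3, 3, 1, 1, 1, 1, 1, 1, 1, 1, 1]; 15 cycles in total.
27 − 15 = 12 transpositions; sign(π) = (−1)^12 = +1.
Via Zolotarev, sign(π_{19}) = (19|27) = +1.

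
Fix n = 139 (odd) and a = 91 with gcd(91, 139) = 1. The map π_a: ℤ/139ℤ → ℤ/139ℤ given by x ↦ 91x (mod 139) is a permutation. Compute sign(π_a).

+1

Start at x=100: 100 → 65 → 77 → 57 → 44 → 112 → 45 → … (one orbit).
π_91 has 7 disjoint cycles with lengths [23, 23, 23, 23, 23, 23, 1] on {0,…,138}.
Σ(ℓ_i−1) = 139−7 = 132; sign = (−1)^132 = +1.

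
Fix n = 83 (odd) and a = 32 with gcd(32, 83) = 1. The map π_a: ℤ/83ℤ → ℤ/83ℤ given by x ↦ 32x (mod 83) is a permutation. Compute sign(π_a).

Orbit of 29 under x↦32x: [29, 15, 65, 5, 77, 57, 81]… (length divides ord_83(32)).
Cycle type of π: 82 + 1; total 2 cycles.
2 cycles on 83: each ℓ→(−1)^(ℓ−1), product (−1)^81 = -1.

-1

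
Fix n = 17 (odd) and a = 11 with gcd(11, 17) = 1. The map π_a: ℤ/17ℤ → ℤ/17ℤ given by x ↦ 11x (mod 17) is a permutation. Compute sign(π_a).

-1

Start at x=12: 12 → 13 → 7 → 9 → 14 → 1 → 11 → … (one orbit).
Decompose π into cycles: lengths [16, 1] (2 cycles, including the fixed point 0).
With 2 cycles on 17 points, sign = (−1)^{17−2} = -1.
Check: (11/17) = -1 by Zolotarev.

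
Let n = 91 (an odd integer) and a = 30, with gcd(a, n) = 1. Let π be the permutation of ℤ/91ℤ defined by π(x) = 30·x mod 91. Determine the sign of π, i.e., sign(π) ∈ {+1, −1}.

Orbit of 1 under x↦30x: [1, 30, 81, 64, 9, 88]… (length divides ord_91(30)).
The orbit structure of x ↦ 30x mod 91: 17 orbits of sizes [6, 6, 6, 6, 6, 6, 6, 6, 6, 6, 6, 6, 6, 6, 3, 3, 1].
17 cycles on 91: each ℓ→(−1)^(ℓ−1), product (−1)^74 = +1.

+1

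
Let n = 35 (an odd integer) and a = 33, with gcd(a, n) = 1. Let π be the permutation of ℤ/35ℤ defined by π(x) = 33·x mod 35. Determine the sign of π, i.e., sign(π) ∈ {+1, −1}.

Trace 4: π^k(4) = [4, 27, 16, 3, 29, 12, 11] for k=0..6.
Cycle lengths of π_33 on ℤ/35ℤ: [12, 12, 6, 4, 1]; 5 cycles in total.
Σ(ℓ_i−1) = 35−5 = 30; sign = (−1)^30 = +1.
(33|35)_J = +1 (Zolotarev's lemma cross-check).

+1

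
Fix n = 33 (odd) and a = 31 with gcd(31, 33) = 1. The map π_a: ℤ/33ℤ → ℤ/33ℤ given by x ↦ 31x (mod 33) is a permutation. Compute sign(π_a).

+1

Orbit of 4 under x↦31x: [4, 25, 16, 1, 31]… (length divides ord_33(31)).
Cycle type of π: 5×6 + 1×3; total 9 cycles.
Σ(ℓ_i−1) = 33−9 = 24; sign = (−1)^24 = +1.
The Jacobi symbol (31|33) = +1 (Zolotarev) agrees.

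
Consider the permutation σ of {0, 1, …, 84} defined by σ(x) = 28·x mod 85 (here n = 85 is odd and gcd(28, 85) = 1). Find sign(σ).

Orbit of 49 under x↦28x: [49, 12, 81, 58, 9, 82, 1]… (length divides ord_85(28)).
The orbit structure of x ↦ 28x mod 85: 7 orbits of sizes [16, 16, 16, 16, 16, 4, 1].
With 7 cycles on 85 points, sign = (−1)^{85−7} = +1.

+1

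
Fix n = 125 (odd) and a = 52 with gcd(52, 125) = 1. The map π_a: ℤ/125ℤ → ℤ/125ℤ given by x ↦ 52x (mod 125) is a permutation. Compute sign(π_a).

-1

Trace 112: π^k(112) = [112, 74, 98, 96, 117, 84, 118] for k=0..6.
Cycle type of π: 100 + 20 + 4 + 1; total 4 cycles.
125 − 4 = 121 transpositions; sign(π) = (−1)^121 = -1.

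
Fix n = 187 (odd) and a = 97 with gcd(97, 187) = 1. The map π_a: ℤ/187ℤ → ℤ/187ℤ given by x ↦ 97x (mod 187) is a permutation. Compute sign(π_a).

Orbit of 64 under x↦97x: [64, 37, 36, 126, 67, 141, 26]… (length divides ord_187(97)).
Cycle lengths of π_97 on ℤ/187ℤ: [80, 80, 16, 5, 5, 1]; 6 cycles in total.
sign(π) = (−1)^{n − #cycles} = (−1)^{187−6} = (−1)^181 = -1.

-1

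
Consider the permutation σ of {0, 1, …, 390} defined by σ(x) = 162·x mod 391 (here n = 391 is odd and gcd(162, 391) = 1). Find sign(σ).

+1

Orbit of 254 under x↦162x: [254, 93, 208, 70, 1, 162, 47]… (length divides ord_391(162)).
π_162 has 69 disjoint cycles with lengths [8, 8, 8, 8, 8, 8, 8, 8, 8, 8, 8, 8, 8, 8, 8, 8, 8, 8, 8, 8, 8, 8, 8, 8, 8, 8, 8, 8, 8, 8, 8, 8, 8, 8, 8, 8, 8, 8, 8, 8, 8, 8, 8, 8, 8, 8, 1, 1, 1, 1, 1, 1, 1, 1, 1, 1, 1, 1, 1, 1, 1, 1, 1, 1, 1, 1, 1, 1, 1] on {0,…,390}.
n − c = 391 − 69 = 322; sign = (−1)^322 = +1.
Via Zolotarev, sign(π_{162}) = (162|391) = +1.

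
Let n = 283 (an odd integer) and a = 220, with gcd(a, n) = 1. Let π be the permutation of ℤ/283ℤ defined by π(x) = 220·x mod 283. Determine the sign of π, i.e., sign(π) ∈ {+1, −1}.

-1

Start at x=34: 34 → 122 → 238 → 5 → 251 → 35 → 59 → … (one orbit).
The orbit structure of x ↦ 220x mod 283: 2 orbits of sizes [282, 1].
sign(π) = (−1)^{n − #cycles} = (−1)^{283−2} = (−1)^281 = -1.
The Jacobi symbol (220|283) = -1 (Zolotarev) agrees.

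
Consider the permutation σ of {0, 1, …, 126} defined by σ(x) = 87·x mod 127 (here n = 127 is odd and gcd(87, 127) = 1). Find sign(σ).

+1

Trace 2: π^k(2) = [2, 47, 25, 16, 122, 73, 1] for k=0..6.
Cycle type of π: 21×6 + 1; total 7 cycles.
sign(π) = (−1)^{n − #cycles} = (−1)^{127−7} = (−1)^120 = +1.
(87|127)_J = +1 (Zolotarev's lemma cross-check).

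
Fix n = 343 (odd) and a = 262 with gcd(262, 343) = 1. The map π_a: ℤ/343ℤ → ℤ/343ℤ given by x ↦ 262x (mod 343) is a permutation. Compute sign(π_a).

-1

Start at x=289: 289 → 258 → 25 → 33 → 71 → 80 → 37 → … (one orbit).
The orbit structure of x ↦ 262x mod 343: 4 orbits of sizes [294, 42, 6, 1].
4 cycles on 343: each ℓ→(−1)^(ℓ−1), product (−1)^339 = -1.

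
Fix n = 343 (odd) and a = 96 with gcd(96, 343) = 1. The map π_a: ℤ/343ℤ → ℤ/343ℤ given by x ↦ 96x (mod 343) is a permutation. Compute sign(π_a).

Orbit of 187 under x↦96x: [187, 116, 160, 268, 3, 288, 208]… (length divides ord_343(96)).
4 cycles of lengths [294, 42, 6, 1].
sign(π) = (−1)^{n − #cycles} = (−1)^{343−4} = (−1)^339 = -1.
Via Zolotarev, sign(π_{96}) = (96|343) = -1.

-1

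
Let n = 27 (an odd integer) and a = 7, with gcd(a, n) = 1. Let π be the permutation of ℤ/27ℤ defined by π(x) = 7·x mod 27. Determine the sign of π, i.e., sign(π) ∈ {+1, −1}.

+1

Start at x=19: 19 → 25 → 13 → 10 → 16 → 4 → 1 → … (one orbit).
π_7 has 7 disjoint cycles with lengths [9, 9, 3, 3, 1, 1, 1] on {0,…,26}.
7 cycles on 27: each ℓ→(−1)^(ℓ−1), product (−1)^20 = +1.
Zolotarev: (7|27) = +1, matching the cycle-count sign.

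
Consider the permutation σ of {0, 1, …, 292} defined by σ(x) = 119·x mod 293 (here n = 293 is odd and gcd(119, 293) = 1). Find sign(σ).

-1

Start at x=277: 277 → 147 → 206 → 195 → 58 → 163 → 59 → … (one orbit).
π_119 has 2 disjoint cycles with lengths [292, 1] on {0,…,292}.
With 2 cycles on 293 points, sign = (−1)^{293−2} = -1.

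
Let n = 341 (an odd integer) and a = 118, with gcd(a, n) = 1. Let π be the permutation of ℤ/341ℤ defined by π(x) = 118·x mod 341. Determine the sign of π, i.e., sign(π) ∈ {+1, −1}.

-1

Start at x=125: 125 → 87 → 36 → 156 → 335 → 315 → 1 → … (one orbit).
π_118 has 22 disjoint cycles with lengths [30, 30, 30, 30, 30, 30, 30, 30, 30, 30, 10, 3, 3, 3, 3, 3, 3, 3, 3, 3, 3, 1] on {0,…,340}.
With 22 cycles on 341 points, sign = (−1)^{341−22} = -1.
The Jacobi symbol (118|341) = -1 (Zolotarev) agrees.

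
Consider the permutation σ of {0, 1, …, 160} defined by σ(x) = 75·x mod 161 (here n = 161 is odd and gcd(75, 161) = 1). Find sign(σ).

Trace 118: π^k(118) = [118, 156, 108, 50, 47, 144, 13] for k=0..6.
Cycle lengths of π_75 on ℤ/161ℤ: [66, 66, 11, 11, 6, 1]; 6 cycles in total.
6 cycles on 161: each ℓ→(−1)^(ℓ−1), product (−1)^155 = -1.

-1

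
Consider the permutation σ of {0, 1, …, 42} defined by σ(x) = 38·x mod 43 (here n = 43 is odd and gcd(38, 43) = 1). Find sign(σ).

+1

Trace 40: π^k(40) = [40, 15, 11, 31, 17, 1, 38] for k=0..6.
Cycle type of π: 21×2 + 1; total 3 cycles.
sign(π) = (−1)^{n − #cycles} = (−1)^{43−3} = (−1)^40 = +1.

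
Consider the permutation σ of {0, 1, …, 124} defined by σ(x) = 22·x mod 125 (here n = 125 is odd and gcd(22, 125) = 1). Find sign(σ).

-1

Start at x=88: 88 → 61 → 92 → 24 → 28 → 116 → 52 → … (one orbit).
Cycle type of π: 100 + 20 + 4 + 1; total 4 cycles.
Σ(ℓ_i−1) = 125−4 = 121; sign = (−1)^121 = -1.
Zolotarev: (22|125) = -1, matching the cycle-count sign.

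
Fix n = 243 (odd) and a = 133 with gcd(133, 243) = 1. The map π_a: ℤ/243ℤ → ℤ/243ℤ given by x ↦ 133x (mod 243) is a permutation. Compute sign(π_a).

+1

Orbit of 109 under x↦133x: [109, 160, 139, 19, 97, 22, 10]… (length divides ord_243(133)).
Cycle type of π: 81×2 + 27×2 + 9×2 + 3×2 + 1×3; total 11 cycles.
Σ(ℓ_i−1) = 243−11 = 232; sign = (−1)^232 = +1.
Via Zolotarev, sign(π_{133}) = (133|243) = +1.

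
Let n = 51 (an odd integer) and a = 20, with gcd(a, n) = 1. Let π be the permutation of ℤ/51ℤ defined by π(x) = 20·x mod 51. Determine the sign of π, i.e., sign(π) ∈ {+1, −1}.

+1

Start at x=5: 5 → 49 → 11 → 16 → 14 → 25 → 41 → … (one orbit).
5 cycles of lengths [16, 16, 16, 2, 1].
51 − 5 = 46 transpositions; sign(π) = (−1)^46 = +1.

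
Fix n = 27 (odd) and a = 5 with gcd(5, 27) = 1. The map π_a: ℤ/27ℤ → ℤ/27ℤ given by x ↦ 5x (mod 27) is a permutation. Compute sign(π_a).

-1

Start at x=16: 16 → 26 → 22 → 2 → 10 → 23 → 7 → … (one orbit).
Cycle lengths of π_5 on ℤ/27ℤ: [18, 6, 2, 1]; 4 cycles in total.
With 4 cycles on 27 points, sign = (−1)^{27−4} = -1.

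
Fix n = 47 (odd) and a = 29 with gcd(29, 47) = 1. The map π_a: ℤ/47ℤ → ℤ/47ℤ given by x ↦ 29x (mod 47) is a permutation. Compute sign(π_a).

-1

Trace 19: π^k(19) = [19, 34, 46, 18, 5, 4, 22] for k=0..6.
Cycle type of π: 46 + 1; total 2 cycles.
sign(π) = (−1)^{n − #cycles} = (−1)^{47−2} = (−1)^45 = -1.
Via Zolotarev, sign(π_{29}) = (29|47) = -1.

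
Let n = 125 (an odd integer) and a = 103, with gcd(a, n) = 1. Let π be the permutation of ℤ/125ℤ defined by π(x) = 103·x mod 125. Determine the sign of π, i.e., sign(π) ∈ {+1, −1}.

-1

Trace 57: π^k(57) = [57, 121, 88, 64, 92, 101, 28] for k=0..6.
Decompose π into cycles: lengths [100, 20, 4, 1] (4 cycles, including the fixed point 0).
sign(π) = (−1)^{n − #cycles} = (−1)^{125−4} = (−1)^121 = -1.
Via Zolotarev, sign(π_{103}) = (103|125) = -1.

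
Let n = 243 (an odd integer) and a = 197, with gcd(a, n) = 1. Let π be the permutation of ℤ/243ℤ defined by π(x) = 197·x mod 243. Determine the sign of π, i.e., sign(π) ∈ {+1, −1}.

Trace 134: π^k(134) = [134, 154, 206, 1, 197, 172, 107] for k=0..6.
The orbit structure of x ↦ 197x mod 243: 14 orbits of sizes [54, 54, 54, 18, 18, 18, 6, 6, 6, 2, 2, 2, 2, 1].
n − c = 243 − 14 = 229; sign = (−1)^229 = -1.
(197|243)_J = -1 (Zolotarev's lemma cross-check).

-1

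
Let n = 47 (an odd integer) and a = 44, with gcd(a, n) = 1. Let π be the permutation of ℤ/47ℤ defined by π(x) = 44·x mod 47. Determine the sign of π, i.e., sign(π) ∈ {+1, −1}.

Start at x=14: 14 → 5 → 32 → 45 → 6 → 29 → 7 → … (one orbit).
Cycle lengths of π_44 on ℤ/47ℤ: [46, 1]; 2 cycles in total.
sign(π) = (−1)^{n − #cycles} = (−1)^{47−2} = (−1)^45 = -1.
(44|47)_J = -1 (Zolotarev's lemma cross-check).

-1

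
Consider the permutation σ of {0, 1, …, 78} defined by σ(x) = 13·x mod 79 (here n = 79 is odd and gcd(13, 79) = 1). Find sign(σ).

+1

Trace 76: π^k(76) = [76, 40, 46, 45, 32, 21, 36] for k=0..6.
Decompose π into cycles: lengths [39, 39, 1] (3 cycles, including the fixed point 0).
3 cycles on 79: each ℓ→(−1)^(ℓ−1), product (−1)^76 = +1.
The Jacobi symbol (13|79) = +1 (Zolotarev) agrees.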